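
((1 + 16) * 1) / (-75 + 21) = -17 / 54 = -0.31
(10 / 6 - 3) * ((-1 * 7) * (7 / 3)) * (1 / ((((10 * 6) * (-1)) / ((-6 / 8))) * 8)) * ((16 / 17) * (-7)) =-0.22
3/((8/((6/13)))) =0.17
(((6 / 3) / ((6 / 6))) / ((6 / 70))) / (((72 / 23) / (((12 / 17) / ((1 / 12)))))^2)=148120 / 867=170.84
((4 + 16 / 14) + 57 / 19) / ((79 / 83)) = 4731 / 553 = 8.56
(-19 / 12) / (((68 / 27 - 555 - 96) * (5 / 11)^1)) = 1881 / 350180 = 0.01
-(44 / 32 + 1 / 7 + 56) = -3221 / 56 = -57.52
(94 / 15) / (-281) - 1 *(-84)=353966 / 4215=83.98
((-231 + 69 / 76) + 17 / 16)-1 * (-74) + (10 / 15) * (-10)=-147467 / 912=-161.70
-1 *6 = -6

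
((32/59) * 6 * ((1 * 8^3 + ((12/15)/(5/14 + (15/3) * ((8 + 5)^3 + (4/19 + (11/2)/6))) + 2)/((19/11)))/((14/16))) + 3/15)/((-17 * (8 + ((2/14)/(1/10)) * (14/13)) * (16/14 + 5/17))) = -17077510280940707/2084794415482500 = -8.19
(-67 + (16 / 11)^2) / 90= -2617 / 3630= -0.72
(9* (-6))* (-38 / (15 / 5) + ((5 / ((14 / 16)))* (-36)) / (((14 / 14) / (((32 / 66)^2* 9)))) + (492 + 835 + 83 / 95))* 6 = -22941575784 / 80465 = -285112.48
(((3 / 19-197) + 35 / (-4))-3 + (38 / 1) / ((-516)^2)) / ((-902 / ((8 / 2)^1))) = 527619185 / 570386916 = 0.93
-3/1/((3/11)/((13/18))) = -143/18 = -7.94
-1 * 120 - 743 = -863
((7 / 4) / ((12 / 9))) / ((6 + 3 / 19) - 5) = 399 / 352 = 1.13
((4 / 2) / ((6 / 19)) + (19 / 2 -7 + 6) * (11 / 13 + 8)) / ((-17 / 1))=-6359 / 1326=-4.80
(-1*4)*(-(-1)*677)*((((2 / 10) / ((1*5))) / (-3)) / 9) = 2708 / 675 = 4.01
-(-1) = 1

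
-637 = -637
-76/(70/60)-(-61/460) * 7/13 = -2723891/41860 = -65.07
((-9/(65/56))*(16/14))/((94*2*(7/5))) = -144/4277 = -0.03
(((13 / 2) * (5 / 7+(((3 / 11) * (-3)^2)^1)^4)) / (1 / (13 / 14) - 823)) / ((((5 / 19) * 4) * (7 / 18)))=-27405586377 / 38327575825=-0.72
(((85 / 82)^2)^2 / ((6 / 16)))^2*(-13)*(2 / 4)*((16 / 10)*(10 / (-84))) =35423768255078125 / 3018301736607738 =11.74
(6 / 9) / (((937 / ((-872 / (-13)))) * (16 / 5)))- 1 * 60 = -2192035 / 36543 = -59.99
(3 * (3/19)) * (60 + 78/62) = 17091/589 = 29.02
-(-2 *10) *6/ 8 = 15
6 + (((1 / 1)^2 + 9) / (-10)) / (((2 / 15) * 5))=9 / 2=4.50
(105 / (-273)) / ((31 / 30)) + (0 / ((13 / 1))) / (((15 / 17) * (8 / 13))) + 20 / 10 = 1.63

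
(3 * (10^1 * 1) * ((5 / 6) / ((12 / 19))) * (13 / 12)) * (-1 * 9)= -6175 / 16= -385.94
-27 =-27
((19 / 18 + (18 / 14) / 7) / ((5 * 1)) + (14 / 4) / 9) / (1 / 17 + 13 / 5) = 1326 / 5537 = 0.24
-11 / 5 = -2.20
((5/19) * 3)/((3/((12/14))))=30/133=0.23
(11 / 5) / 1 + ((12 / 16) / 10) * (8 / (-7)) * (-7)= 14 / 5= 2.80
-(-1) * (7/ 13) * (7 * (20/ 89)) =980/ 1157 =0.85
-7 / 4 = -1.75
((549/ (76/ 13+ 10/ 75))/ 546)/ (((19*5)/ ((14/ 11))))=549/ 243694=0.00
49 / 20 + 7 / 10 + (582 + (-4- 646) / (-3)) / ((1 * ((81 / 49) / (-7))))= -16421251 / 4860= -3378.86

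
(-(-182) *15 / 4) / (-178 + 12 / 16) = -2730 / 709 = -3.85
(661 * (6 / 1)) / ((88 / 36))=17847 / 11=1622.45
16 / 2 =8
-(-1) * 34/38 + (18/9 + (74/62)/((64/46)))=3.75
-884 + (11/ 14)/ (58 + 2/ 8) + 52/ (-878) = -632984704/ 716009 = -884.05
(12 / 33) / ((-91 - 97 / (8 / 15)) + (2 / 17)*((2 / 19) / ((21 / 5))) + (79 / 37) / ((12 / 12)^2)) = -0.00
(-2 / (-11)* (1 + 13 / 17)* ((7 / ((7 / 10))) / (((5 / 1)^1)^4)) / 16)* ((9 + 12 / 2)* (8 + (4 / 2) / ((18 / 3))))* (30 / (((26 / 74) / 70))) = 582750 / 2431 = 239.72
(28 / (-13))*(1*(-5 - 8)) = 28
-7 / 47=-0.15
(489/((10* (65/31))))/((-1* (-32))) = 15159/20800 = 0.73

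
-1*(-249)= 249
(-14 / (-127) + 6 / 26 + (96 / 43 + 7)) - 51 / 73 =45994245 / 5182489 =8.87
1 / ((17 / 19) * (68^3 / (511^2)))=4961299 / 5345344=0.93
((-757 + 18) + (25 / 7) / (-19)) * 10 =-7391.88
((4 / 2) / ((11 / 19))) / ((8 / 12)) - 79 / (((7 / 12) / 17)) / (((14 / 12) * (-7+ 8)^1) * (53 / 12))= -12615843 / 28567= -441.62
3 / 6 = 1 / 2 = 0.50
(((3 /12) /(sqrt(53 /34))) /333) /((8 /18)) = sqrt(1802) /31376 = 0.00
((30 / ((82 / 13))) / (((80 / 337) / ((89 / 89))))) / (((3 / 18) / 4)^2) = 473148 / 41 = 11540.20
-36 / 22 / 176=-9 / 968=-0.01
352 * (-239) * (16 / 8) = -168256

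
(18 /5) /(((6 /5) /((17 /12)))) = 17 /4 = 4.25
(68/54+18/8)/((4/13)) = 4927/432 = 11.41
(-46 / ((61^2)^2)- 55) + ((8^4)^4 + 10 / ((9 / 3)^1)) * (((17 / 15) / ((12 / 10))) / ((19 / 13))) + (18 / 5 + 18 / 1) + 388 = 181888800740283.58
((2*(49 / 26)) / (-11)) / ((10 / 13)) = -49 / 110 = -0.45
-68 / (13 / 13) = -68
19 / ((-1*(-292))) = 19 / 292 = 0.07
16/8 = 2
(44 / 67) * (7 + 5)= 528 / 67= 7.88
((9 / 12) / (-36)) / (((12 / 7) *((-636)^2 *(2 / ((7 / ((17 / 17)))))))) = -49 / 465979392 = -0.00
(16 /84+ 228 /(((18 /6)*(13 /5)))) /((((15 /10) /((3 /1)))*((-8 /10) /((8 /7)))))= -160640 /1911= -84.06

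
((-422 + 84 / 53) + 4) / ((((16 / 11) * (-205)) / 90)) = 1092465 / 8692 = 125.69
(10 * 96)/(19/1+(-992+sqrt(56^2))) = -1.05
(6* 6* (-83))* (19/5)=-56772/5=-11354.40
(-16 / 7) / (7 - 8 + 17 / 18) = 288 / 7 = 41.14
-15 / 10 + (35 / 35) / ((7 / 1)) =-19 / 14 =-1.36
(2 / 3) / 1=2 / 3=0.67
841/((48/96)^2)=3364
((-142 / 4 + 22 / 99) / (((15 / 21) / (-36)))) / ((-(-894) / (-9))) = -2667 / 149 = -17.90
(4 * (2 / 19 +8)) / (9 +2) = 56 / 19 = 2.95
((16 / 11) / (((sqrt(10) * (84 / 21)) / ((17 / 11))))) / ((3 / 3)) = 34 * sqrt(10) / 605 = 0.18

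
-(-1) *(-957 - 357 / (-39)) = -12322 / 13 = -947.85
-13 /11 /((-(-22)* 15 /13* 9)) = -169 /32670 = -0.01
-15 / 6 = -5 / 2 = -2.50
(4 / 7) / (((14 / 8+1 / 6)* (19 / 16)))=768 / 3059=0.25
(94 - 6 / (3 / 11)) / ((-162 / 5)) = -20 / 9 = -2.22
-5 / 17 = -0.29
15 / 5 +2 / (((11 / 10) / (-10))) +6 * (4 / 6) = -123 / 11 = -11.18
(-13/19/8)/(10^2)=-13/15200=-0.00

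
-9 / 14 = -0.64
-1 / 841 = -0.00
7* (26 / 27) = 182 / 27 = 6.74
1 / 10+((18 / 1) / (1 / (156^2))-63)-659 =4373261 / 10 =437326.10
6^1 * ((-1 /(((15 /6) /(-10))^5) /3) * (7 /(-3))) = -14336 /3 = -4778.67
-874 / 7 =-124.86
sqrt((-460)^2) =460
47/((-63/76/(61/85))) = -40.69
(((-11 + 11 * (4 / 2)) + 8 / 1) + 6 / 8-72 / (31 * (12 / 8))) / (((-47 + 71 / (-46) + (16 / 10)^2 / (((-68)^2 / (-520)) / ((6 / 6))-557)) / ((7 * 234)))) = -7819166271735 / 12732334477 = -614.12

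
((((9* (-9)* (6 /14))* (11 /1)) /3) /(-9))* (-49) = -693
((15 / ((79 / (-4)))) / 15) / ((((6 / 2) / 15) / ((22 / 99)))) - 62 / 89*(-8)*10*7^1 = 24682360 / 63279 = 390.06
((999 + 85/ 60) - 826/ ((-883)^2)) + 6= 9416294141/ 9356268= 1006.42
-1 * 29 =-29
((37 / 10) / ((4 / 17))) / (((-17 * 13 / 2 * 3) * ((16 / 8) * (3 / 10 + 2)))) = -37 / 3588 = -0.01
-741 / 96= -247 / 32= -7.72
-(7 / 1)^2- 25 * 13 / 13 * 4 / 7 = -443 / 7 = -63.29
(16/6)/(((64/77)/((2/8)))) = 77/96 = 0.80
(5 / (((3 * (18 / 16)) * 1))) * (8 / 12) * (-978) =-26080 / 27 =-965.93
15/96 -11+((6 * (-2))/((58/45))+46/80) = -90847/4640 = -19.58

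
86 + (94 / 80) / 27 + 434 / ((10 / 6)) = 374159 / 1080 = 346.44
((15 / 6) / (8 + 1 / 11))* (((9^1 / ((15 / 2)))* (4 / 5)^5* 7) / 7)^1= 33792 / 278125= 0.12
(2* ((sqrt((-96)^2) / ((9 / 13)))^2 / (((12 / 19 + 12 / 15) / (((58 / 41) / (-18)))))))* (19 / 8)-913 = -334627001 / 56457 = -5927.11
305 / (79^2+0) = 305 / 6241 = 0.05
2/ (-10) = -1/ 5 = -0.20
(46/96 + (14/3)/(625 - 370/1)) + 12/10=20777/12240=1.70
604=604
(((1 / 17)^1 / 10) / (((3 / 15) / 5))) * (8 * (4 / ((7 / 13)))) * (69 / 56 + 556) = 4056650 / 833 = 4869.93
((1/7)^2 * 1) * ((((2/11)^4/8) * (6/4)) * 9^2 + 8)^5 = 22274297911956187657035851/32964749751695440450849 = 675.70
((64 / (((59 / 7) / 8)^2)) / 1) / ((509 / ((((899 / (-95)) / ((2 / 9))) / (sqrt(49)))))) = -115992576 / 168323755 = -0.69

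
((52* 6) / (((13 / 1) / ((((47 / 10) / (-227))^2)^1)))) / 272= 6627 / 175198600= 0.00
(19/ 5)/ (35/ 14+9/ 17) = 646/ 515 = 1.25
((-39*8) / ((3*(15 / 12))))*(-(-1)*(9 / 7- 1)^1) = -832 / 35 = -23.77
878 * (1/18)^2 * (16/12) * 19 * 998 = 16648636/243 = 68512.91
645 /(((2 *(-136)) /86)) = -27735 /136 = -203.93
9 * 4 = 36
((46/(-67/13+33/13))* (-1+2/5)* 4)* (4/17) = 14352/1445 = 9.93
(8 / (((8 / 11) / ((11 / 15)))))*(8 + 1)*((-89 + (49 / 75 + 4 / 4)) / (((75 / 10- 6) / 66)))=-34877524 / 125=-279020.19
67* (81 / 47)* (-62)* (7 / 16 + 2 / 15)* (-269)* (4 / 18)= 229631043 / 940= 244288.34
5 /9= 0.56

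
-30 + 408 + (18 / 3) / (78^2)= 383293 / 1014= 378.00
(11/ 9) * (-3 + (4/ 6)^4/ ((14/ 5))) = -18271/ 5103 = -3.58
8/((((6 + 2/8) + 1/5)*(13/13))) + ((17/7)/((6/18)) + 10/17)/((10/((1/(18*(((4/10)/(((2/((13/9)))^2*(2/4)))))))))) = 13958897/10377276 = 1.35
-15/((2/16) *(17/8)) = -960/17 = -56.47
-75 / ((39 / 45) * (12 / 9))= -3375 / 52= -64.90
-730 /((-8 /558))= 101835 /2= 50917.50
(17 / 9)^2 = 289 / 81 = 3.57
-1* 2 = -2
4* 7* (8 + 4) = 336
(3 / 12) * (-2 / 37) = -1 / 74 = -0.01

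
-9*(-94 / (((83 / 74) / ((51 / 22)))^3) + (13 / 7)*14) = 5506333404840 / 761048497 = 7235.19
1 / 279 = 0.00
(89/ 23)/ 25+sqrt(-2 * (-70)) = 89/ 575+2 * sqrt(35) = 11.99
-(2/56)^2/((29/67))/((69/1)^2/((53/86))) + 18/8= 20945616025/9309164256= 2.25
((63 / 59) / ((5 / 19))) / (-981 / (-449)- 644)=-537453 / 85011625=-0.01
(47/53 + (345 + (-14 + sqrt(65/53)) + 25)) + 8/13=358.61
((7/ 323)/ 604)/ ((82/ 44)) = 77/ 3999386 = 0.00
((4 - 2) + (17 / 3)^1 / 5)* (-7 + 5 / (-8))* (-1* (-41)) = -117547 / 120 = -979.56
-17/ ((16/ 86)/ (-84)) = 15351/ 2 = 7675.50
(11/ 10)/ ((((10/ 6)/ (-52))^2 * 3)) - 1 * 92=33116/ 125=264.93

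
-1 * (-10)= 10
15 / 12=5 / 4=1.25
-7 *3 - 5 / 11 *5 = -256 / 11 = -23.27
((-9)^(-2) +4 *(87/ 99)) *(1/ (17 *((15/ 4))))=12572/ 227205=0.06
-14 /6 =-7 /3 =-2.33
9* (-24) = -216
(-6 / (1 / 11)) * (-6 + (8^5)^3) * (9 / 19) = -20899517020762644 / 19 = -1099974580040139.16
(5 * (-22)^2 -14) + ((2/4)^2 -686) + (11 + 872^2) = 3048461/4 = 762115.25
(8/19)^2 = 64/361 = 0.18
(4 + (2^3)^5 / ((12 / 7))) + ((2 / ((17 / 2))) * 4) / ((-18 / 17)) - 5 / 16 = 2752915 / 144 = 19117.47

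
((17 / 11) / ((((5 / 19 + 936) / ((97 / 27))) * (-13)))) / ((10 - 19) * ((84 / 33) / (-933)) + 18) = -9743941 / 385013766618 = -0.00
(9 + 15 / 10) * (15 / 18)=35 / 4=8.75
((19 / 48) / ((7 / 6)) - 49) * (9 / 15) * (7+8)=-24525 / 56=-437.95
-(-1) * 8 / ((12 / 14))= 28 / 3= 9.33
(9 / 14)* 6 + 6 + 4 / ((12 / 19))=340 / 21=16.19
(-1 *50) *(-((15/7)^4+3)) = 2891400/2401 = 1204.25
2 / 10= 0.20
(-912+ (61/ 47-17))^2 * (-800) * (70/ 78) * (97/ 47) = -132396949776000/ 103823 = -1275217916.80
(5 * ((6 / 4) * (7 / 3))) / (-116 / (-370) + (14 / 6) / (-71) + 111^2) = 1379175 / 971040128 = 0.00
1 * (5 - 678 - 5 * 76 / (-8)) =-1251 / 2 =-625.50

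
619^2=383161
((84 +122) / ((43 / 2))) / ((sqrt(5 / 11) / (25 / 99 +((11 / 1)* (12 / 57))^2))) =82683868* sqrt(55) / 7683885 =79.80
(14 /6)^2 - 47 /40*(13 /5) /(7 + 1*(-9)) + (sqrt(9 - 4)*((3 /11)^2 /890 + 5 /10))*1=26927*sqrt(5) /53845 + 25099 /3600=8.09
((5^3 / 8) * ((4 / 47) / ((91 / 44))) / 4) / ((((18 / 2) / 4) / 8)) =22000 / 38493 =0.57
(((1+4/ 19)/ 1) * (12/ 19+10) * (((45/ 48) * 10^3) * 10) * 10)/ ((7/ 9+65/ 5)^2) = 8820140625/ 1387684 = 6356.02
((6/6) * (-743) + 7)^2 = 541696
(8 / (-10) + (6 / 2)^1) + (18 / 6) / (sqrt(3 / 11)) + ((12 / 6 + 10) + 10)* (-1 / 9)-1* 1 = -56 / 45 + sqrt(33) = 4.50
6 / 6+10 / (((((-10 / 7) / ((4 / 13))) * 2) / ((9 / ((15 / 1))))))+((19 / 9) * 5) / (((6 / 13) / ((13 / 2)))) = 1046059 / 7020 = 149.01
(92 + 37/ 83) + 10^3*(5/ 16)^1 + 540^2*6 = 290500821/ 166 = 1750004.95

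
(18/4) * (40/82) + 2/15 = 1432/615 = 2.33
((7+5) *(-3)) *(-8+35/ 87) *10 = 79320/ 29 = 2735.17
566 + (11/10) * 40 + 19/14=8559/14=611.36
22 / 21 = 1.05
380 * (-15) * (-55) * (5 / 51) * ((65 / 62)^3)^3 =2705493614449462890625 / 57532617821620096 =47025.39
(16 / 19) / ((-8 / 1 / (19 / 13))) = -2 / 13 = -0.15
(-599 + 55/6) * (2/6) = -3539/18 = -196.61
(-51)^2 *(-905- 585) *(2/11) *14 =-108513720/11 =-9864883.64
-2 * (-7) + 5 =19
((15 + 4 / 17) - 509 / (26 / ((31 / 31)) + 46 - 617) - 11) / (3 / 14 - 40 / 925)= 24808574 / 820879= 30.22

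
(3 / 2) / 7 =3 / 14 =0.21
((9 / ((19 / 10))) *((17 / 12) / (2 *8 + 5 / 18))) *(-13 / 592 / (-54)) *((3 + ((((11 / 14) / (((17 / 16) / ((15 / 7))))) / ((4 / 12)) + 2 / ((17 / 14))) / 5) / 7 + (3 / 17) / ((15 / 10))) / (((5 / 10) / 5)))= 6254755 / 1130412752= 0.01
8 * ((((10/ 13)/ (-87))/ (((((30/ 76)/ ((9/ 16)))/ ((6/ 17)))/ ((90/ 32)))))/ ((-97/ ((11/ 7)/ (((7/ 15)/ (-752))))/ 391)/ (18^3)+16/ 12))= -10672705216800/ 142225067906441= -0.08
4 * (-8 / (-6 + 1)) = 32 / 5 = 6.40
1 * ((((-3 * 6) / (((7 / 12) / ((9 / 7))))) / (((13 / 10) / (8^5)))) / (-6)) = 106168320 / 637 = 166669.26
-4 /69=-0.06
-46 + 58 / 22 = -477 / 11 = -43.36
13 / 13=1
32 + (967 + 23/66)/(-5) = -161.47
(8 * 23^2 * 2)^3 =606355001344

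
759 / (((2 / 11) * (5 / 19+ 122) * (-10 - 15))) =-6897 / 5050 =-1.37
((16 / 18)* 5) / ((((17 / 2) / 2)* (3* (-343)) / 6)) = -320 / 52479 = -0.01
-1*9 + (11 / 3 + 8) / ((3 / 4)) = 59 / 9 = 6.56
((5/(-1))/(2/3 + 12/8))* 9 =-270/13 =-20.77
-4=-4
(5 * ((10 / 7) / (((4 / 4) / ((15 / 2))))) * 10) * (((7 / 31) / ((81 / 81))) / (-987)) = -1250 / 10199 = -0.12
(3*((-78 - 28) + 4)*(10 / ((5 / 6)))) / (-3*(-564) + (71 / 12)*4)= -11016 / 5147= -2.14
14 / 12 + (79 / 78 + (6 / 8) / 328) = 111637 / 51168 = 2.18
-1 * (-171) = 171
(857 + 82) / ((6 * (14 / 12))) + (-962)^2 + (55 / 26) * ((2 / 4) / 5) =336910521 / 364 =925578.35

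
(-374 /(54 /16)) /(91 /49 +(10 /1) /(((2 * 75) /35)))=-238 /9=-26.44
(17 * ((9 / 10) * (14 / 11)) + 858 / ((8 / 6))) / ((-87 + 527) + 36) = 72927 / 52360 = 1.39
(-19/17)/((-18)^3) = 19/99144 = 0.00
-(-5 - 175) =180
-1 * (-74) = 74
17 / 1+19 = 36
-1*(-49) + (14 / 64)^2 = 50225 / 1024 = 49.05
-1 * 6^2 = -36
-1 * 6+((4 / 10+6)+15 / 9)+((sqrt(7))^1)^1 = 31 / 15+sqrt(7) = 4.71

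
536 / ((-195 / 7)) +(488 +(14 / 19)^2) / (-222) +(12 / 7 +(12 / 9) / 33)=-11844987634 / 601666065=-19.69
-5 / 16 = -0.31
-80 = -80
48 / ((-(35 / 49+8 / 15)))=-5040 / 131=-38.47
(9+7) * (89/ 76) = 356/ 19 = 18.74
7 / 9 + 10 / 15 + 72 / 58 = 701 / 261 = 2.69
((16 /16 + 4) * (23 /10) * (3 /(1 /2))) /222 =23 /74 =0.31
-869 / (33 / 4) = -105.33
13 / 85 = 0.15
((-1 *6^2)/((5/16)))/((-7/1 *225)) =64/875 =0.07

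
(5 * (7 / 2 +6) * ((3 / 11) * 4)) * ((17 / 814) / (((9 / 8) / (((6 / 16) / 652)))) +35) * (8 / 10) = 1058802683 / 729751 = 1450.91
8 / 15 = 0.53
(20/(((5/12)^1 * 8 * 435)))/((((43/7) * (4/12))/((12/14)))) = 36/6235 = 0.01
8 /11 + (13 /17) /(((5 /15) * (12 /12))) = 565 /187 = 3.02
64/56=8/7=1.14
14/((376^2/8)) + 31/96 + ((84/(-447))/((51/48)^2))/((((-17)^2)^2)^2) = 20620398057814178195/63700439845217693664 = 0.32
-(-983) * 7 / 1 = 6881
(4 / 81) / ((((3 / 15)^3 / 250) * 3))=125000 / 243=514.40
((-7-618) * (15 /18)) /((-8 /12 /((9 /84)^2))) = 28125 /3136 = 8.97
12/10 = 6/5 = 1.20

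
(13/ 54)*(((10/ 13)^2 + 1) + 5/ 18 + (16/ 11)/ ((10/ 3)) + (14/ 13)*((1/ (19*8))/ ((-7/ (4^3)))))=7124147/ 13204620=0.54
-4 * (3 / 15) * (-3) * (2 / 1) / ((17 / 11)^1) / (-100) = -66 / 2125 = -0.03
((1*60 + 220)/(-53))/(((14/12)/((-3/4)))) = 180/53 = 3.40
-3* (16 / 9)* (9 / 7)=-48 / 7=-6.86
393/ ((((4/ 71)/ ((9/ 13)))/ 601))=150927327/ 52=2902448.60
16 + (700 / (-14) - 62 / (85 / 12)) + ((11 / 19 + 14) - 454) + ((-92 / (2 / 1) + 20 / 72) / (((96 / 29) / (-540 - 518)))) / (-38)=-866.73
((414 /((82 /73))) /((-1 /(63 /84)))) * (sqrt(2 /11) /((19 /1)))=-6.20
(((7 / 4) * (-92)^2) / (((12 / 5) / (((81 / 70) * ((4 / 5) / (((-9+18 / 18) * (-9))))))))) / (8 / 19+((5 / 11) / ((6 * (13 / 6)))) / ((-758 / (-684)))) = 1634202141 / 9321320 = 175.32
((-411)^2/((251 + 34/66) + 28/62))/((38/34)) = 2937705111/4897478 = 599.84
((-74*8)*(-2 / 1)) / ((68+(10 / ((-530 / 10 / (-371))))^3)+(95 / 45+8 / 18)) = 0.00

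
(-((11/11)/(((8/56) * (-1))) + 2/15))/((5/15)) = 103/5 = 20.60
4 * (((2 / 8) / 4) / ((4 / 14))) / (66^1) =7 / 528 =0.01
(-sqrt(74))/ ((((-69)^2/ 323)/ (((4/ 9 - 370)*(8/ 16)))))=537149*sqrt(74)/ 42849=107.84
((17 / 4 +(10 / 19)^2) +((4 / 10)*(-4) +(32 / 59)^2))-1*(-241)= 6137966873 / 25132820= 244.22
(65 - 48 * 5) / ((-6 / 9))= 525 / 2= 262.50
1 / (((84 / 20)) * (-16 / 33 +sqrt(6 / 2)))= 880 / 21077 +1815 * sqrt(3) / 21077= 0.19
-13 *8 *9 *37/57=-11544/19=-607.58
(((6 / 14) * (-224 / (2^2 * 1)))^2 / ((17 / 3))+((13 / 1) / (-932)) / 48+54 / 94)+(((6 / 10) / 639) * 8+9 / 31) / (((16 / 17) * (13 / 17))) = 174949130941387 / 1704574838720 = 102.64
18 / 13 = 1.38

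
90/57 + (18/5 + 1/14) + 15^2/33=176563/14630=12.07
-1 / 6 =-0.17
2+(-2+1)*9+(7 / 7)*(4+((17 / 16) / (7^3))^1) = -16447 / 5488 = -3.00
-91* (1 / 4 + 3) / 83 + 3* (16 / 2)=6785 / 332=20.44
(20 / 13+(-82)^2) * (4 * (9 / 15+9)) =16786944 / 65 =258260.68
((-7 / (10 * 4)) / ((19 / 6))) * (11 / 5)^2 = -2541 / 9500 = -0.27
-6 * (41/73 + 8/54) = -2798/657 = -4.26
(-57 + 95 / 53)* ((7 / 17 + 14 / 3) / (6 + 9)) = -18.69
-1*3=-3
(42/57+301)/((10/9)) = 51597/190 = 271.56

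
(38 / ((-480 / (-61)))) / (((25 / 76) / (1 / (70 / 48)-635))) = -488888221 / 52500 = -9312.16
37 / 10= 3.70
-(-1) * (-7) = -7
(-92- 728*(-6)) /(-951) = -4276 /951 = -4.50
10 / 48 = 5 / 24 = 0.21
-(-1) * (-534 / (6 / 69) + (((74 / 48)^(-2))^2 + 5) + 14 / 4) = -6132.32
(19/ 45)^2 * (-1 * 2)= -722/ 2025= -0.36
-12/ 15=-4/ 5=-0.80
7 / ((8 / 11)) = 77 / 8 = 9.62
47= 47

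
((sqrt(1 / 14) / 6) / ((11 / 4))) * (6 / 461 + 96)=14754 * sqrt(14) / 35497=1.56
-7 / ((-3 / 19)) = 133 / 3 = 44.33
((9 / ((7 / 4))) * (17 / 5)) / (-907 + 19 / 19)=-102 / 5285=-0.02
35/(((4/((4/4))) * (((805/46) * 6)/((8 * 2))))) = 4/3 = 1.33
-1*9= -9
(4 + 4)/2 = 4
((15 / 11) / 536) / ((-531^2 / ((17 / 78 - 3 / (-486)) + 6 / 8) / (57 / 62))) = -35435 / 4385219881536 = -0.00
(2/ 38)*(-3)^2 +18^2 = 6165/ 19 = 324.47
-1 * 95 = -95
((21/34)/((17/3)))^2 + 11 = 3678893/334084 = 11.01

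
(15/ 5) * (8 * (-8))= -192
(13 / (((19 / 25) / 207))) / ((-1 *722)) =-67275 / 13718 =-4.90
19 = 19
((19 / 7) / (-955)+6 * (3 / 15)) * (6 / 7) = 48018 / 46795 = 1.03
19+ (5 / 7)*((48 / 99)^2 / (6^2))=1303853 / 68607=19.00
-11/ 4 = -2.75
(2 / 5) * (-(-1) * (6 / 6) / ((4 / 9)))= 9 / 10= 0.90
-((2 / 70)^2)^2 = -1 / 1500625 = -0.00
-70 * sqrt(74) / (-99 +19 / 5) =25 * sqrt(74) / 34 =6.33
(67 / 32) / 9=67 / 288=0.23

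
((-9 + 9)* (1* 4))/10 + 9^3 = 729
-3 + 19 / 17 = -32 / 17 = -1.88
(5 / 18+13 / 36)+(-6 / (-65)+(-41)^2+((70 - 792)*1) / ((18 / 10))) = 2996651 / 2340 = 1280.62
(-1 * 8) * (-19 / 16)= 19 / 2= 9.50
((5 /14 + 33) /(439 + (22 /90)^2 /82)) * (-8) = -310181400 /510272497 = -0.61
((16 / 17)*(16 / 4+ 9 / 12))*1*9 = 684 / 17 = 40.24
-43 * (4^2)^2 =-11008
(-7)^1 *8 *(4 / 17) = -13.18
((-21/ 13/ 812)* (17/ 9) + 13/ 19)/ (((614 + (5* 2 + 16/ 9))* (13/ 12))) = 526401/ 524446208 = 0.00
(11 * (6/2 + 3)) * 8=528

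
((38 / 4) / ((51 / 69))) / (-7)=-437 / 238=-1.84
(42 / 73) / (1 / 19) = 798 / 73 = 10.93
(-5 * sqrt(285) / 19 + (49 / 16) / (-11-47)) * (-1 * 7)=343 / 928 + 35 * sqrt(285) / 19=31.47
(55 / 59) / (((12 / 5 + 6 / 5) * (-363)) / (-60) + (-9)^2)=2750 / 303201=0.01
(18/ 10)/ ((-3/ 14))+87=393/ 5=78.60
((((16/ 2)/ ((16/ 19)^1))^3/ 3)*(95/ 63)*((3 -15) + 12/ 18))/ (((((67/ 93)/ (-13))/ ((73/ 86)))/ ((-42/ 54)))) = -325882647415/ 5600664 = -58186.43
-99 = -99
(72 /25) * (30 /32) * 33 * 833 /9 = 82467 /10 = 8246.70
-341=-341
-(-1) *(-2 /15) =-2 /15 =-0.13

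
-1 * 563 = -563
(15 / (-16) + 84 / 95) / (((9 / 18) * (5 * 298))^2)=-81 / 843638000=-0.00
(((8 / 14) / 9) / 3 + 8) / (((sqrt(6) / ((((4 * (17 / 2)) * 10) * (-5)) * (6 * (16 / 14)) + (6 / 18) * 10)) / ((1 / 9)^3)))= -185505340 * sqrt(6) / 8680203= -52.35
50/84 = 25/42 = 0.60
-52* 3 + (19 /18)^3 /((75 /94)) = -33794827 /218700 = -154.53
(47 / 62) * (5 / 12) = 235 / 744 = 0.32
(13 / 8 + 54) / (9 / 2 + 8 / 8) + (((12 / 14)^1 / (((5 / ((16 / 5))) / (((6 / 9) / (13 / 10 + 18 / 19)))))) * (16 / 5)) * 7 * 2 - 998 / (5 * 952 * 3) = 103808009 / 5988675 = 17.33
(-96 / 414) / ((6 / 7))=-56 / 207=-0.27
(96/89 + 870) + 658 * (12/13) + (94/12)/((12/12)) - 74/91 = 5552737/3738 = 1485.48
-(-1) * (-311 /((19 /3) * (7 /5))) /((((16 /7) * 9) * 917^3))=-1555 /703238834256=-0.00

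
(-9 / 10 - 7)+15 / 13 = -6.75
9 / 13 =0.69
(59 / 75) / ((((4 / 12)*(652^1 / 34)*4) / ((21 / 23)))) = 21063 / 749800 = 0.03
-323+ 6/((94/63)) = -318.98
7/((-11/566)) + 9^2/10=-38729/110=-352.08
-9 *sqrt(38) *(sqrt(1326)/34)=-9 *sqrt(12597)/17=-59.42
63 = 63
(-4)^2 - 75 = -59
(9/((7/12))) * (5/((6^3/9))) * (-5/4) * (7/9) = -25/8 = -3.12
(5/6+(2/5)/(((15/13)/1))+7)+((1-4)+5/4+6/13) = 8959/1300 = 6.89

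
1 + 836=837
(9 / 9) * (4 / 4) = 1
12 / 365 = 0.03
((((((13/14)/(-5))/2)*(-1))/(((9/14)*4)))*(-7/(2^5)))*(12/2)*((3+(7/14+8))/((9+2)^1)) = -2093/42240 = -0.05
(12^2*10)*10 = 14400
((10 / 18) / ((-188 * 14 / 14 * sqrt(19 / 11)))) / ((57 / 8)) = -10 * sqrt(209) / 458109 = -0.00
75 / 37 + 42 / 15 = 893 / 185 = 4.83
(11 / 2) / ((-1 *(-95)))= 0.06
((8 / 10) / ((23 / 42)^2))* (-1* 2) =-14112 / 2645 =-5.34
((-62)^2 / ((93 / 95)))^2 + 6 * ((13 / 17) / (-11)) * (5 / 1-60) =2359066310 / 153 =15418734.05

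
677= 677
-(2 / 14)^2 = -1 / 49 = -0.02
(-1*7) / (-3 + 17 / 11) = 77 / 16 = 4.81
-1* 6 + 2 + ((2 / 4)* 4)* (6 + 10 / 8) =21 / 2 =10.50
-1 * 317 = -317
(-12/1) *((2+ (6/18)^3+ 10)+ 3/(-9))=-1264/9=-140.44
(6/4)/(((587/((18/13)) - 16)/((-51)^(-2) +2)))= 15609/2122127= 0.01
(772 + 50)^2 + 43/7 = 4729831/7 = 675690.14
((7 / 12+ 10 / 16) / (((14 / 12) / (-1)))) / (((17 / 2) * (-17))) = 0.01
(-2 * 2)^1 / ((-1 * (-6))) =-2 / 3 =-0.67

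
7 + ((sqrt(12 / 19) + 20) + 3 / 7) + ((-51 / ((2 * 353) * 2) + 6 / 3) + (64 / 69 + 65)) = 2 * sqrt(57) / 19 + 65007851 / 681996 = 96.11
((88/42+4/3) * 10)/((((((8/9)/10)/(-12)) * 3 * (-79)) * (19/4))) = 43200/10507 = 4.11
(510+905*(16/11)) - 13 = 19947/11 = 1813.36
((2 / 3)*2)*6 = 8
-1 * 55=-55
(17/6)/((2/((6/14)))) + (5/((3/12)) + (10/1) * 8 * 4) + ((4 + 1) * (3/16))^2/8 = 4884519/14336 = 340.72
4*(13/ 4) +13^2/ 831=10972/ 831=13.20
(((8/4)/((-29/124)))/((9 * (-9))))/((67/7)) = 1736/157383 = 0.01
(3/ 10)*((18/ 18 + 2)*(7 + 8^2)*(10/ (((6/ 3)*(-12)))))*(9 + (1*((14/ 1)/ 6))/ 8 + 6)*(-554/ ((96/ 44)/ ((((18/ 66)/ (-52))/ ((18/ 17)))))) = -122702413/ 239616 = -512.08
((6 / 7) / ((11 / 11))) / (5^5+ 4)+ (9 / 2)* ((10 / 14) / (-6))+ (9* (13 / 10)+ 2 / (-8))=398436 / 36505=10.91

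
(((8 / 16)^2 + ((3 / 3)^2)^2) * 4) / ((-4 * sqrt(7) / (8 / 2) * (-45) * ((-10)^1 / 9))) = -sqrt(7) / 70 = -0.04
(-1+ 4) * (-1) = -3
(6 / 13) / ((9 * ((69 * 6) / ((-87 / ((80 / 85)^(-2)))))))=-7424 / 777699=-0.01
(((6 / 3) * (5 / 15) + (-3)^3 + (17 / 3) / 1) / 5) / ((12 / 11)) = -341 / 90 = -3.79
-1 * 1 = -1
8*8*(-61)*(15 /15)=-3904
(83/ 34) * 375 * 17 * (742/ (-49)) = -1649625/ 7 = -235660.71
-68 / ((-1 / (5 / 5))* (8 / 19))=323 / 2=161.50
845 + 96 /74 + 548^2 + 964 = 11178229 /37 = 302114.30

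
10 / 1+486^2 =236206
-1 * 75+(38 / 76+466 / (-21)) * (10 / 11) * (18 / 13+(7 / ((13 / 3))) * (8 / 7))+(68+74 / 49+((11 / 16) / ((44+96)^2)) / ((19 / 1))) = -58958609627 / 852051200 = -69.20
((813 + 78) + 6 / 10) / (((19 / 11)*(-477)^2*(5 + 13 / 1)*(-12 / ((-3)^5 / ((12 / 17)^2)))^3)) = 591829054311 / 69954437120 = 8.46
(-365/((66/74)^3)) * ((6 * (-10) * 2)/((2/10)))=308679.27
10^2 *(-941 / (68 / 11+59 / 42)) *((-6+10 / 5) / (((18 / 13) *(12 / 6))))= 37677640 / 2103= 17916.14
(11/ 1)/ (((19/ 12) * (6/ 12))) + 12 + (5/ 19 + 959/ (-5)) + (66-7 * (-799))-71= 515124/ 95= 5422.36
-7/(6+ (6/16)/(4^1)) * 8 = -1792/195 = -9.19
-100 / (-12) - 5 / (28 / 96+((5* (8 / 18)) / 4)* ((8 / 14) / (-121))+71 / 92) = 3.62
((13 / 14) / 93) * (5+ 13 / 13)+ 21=21.06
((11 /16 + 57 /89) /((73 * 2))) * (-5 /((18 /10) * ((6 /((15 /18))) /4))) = -236375 /16840224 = -0.01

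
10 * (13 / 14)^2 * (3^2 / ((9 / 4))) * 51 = 86190 / 49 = 1758.98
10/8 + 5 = 25/4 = 6.25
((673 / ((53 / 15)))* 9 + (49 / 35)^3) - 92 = 10765554 / 6625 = 1624.99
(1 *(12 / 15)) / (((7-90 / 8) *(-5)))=16 / 425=0.04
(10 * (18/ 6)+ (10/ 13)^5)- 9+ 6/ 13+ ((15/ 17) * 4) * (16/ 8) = 181719983/ 6311981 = 28.79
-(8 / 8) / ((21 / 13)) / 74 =-13 / 1554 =-0.01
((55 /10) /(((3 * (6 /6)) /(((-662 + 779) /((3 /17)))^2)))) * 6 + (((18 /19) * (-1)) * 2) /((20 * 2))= 918699201 /190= 4835258.95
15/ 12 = 5/ 4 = 1.25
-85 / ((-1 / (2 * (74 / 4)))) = 3145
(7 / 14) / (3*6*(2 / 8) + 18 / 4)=1 / 18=0.06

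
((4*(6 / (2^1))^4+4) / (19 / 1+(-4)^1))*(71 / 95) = 23288 / 1425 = 16.34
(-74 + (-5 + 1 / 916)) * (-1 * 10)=789.99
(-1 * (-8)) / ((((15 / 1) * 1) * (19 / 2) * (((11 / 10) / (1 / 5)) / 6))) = 64 / 1045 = 0.06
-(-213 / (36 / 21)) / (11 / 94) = 1061.77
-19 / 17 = -1.12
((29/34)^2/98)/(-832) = -841/94255616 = -0.00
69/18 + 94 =587/6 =97.83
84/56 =1.50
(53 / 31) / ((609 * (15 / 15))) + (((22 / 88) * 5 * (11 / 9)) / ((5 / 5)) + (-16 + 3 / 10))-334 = -394385423 / 1132740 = -348.17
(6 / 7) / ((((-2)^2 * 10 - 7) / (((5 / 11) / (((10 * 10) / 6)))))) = 3 / 4235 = 0.00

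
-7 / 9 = -0.78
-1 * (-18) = 18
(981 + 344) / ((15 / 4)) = 1060 / 3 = 353.33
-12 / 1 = -12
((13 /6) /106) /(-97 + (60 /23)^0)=-13 /61056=-0.00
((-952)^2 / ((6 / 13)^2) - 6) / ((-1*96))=-19145645 / 432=-44318.62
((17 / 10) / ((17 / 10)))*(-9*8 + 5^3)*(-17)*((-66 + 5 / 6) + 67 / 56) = 9683047 / 168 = 57637.18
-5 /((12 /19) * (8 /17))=-1615 /96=-16.82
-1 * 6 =-6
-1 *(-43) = 43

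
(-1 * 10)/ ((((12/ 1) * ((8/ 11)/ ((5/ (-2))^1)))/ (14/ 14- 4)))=-8.59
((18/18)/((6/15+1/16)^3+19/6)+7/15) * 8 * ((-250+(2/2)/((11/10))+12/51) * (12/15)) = -1697975288576/1379388725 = -1230.96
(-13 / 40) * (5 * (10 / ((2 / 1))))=-65 / 8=-8.12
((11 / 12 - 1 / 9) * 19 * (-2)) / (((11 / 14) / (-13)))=50141 / 99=506.47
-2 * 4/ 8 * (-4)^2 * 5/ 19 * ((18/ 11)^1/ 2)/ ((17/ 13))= -9360/ 3553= -2.63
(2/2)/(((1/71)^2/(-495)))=-2495295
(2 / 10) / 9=1 / 45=0.02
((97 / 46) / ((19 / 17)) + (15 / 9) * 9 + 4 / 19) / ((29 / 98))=732207 / 12673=57.78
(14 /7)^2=4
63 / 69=0.91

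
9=9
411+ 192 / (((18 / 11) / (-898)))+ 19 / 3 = -104948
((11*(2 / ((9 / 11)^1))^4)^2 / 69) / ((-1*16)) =-414998793616 / 2970223749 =-139.72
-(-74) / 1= 74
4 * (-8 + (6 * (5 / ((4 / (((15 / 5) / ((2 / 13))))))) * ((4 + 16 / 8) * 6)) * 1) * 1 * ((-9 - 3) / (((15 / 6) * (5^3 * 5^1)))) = -504672 / 3125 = -161.50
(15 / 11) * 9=135 / 11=12.27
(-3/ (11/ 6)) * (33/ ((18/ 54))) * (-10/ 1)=1620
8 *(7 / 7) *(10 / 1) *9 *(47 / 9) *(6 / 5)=4512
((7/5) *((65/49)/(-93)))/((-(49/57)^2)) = 14079/521017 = 0.03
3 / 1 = 3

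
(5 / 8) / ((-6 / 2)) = -5 / 24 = -0.21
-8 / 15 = -0.53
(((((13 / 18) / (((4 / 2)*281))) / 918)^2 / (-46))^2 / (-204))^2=815730721 / 10306321278217840736382055917838498295748656659020801017437923311616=0.00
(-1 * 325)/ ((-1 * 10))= 65/ 2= 32.50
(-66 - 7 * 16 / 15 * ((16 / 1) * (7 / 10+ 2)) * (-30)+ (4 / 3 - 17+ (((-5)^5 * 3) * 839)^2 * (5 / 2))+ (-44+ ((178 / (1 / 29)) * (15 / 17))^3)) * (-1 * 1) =-22810758898104248417 / 147390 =-154764630559089.82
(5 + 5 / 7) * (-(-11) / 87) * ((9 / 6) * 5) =1100 / 203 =5.42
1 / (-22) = -1 / 22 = -0.05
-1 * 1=-1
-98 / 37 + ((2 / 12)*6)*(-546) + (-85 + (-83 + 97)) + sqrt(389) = -22927 / 37 + sqrt(389) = -599.93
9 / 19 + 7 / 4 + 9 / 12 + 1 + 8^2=2583 / 38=67.97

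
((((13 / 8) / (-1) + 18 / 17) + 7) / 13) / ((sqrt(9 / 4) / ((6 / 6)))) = 875 / 2652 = 0.33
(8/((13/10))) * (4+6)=800/13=61.54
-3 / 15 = -1 / 5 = -0.20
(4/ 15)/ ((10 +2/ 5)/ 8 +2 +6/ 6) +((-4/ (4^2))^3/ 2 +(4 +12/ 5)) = 532859/ 82560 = 6.45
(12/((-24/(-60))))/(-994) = -15/497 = -0.03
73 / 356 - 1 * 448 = -159415 / 356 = -447.79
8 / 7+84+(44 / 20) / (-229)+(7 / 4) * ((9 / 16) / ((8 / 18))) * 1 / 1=179224313 / 2051840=87.35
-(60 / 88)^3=-3375 / 10648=-0.32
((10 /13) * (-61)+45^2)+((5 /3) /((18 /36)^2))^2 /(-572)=1978.00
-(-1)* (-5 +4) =-1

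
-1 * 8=-8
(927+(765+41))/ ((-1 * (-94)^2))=-0.20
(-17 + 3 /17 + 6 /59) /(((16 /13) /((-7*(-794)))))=-151480511 /2006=-75513.71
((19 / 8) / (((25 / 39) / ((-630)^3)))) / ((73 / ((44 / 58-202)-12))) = 5729006850840 / 2117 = 2706191238.00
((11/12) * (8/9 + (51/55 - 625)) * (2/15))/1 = -154238/2025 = -76.17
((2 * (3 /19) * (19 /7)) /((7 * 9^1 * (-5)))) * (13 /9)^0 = -2 /735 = -0.00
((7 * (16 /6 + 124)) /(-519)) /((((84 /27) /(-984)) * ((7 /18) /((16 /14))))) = 13461120 /8477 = 1587.96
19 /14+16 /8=47 /14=3.36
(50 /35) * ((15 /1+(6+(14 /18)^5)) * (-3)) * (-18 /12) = 897740 /6561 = 136.83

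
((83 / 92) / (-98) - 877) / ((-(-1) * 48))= -2635705 / 144256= -18.27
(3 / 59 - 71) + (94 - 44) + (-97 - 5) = -7254 / 59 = -122.95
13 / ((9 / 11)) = 143 / 9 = 15.89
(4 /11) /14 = 2 /77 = 0.03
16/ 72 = 2/ 9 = 0.22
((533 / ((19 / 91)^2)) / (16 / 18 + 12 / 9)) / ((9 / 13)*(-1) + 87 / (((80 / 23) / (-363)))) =-229516196 / 378786831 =-0.61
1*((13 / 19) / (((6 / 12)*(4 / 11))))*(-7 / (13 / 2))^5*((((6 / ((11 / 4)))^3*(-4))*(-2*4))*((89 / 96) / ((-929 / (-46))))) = -5073065754624 / 60999755531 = -83.17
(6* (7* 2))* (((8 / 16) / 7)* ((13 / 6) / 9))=13 / 9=1.44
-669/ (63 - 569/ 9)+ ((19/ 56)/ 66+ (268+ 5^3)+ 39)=3442.51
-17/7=-2.43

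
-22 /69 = -0.32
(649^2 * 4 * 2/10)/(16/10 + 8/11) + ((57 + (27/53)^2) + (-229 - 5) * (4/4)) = 12998802851/89888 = 144611.10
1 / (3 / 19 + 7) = 19 / 136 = 0.14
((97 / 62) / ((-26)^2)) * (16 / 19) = 194 / 99541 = 0.00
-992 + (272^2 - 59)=72933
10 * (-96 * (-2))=1920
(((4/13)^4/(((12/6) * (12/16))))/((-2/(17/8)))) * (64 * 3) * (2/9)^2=-139264/2313441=-0.06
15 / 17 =0.88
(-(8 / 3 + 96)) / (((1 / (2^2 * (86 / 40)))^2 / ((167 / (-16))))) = 11424971 / 150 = 76166.47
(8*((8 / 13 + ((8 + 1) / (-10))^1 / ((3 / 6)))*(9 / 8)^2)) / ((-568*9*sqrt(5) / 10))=693*sqrt(5) / 147680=0.01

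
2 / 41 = 0.05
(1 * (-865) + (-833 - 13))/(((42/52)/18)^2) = -41638896/49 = -849773.39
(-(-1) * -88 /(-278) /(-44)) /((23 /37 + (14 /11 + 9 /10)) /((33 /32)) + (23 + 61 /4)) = -89540 /509786531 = -0.00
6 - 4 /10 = 28 /5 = 5.60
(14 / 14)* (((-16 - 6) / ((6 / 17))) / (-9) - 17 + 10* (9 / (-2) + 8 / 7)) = -8249 / 189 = -43.65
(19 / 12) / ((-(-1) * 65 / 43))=817 / 780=1.05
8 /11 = 0.73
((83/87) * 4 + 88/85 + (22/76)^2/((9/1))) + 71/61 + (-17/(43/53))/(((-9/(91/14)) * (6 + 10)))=520634688917/74691708640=6.97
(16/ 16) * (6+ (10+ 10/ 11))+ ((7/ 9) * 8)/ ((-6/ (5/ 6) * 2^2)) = 29747/ 1782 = 16.69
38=38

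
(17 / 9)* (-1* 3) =-17 / 3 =-5.67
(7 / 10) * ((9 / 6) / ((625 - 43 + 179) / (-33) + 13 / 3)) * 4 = -231 / 1030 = -0.22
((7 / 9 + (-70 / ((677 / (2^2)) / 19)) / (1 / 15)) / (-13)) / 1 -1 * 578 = -45069341 / 79209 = -568.99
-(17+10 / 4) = -39 / 2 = -19.50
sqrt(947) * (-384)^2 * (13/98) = 958464 * sqrt(947)/49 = 601942.09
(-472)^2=222784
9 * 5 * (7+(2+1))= 450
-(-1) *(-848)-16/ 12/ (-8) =-5087/ 6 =-847.83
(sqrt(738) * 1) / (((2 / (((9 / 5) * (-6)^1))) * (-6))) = 27 * sqrt(82) / 10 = 24.45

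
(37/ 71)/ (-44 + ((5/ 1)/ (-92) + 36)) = -3404/ 52611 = -0.06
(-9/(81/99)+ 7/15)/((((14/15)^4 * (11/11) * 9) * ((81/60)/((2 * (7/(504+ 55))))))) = -49375/1725633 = -0.03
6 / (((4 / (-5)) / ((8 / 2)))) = -30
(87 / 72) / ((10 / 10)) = 29 / 24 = 1.21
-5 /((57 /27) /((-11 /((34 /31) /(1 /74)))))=0.32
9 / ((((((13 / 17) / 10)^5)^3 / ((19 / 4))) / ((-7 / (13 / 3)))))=-2569740294492937128165750000000000000 / 665416609183179841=-3861851746753624749.44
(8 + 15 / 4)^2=2209 / 16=138.06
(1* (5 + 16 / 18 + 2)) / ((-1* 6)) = -1.31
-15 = -15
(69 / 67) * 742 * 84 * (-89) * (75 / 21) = -1366986600 / 67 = -20402785.07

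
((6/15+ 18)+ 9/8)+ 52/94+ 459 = 479.08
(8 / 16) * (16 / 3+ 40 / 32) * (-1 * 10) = -395 / 12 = -32.92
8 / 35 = 0.23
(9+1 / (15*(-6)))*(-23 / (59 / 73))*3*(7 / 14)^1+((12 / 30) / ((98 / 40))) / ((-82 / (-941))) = -2715522239 / 7111860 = -381.83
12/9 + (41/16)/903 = 6435/4816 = 1.34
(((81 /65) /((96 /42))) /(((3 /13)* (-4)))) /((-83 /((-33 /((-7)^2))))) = -891 /185920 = -0.00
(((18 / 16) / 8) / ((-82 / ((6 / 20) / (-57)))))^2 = 81 / 994248294400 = 0.00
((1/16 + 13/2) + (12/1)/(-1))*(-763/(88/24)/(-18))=-22127/352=-62.86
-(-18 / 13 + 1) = 5 / 13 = 0.38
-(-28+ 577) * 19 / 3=-3477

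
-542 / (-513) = 542 / 513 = 1.06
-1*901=-901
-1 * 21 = -21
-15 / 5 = -3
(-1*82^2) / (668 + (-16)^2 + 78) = -3362 / 501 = -6.71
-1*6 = -6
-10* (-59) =590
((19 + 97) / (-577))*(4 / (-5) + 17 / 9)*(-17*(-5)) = -96628 / 5193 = -18.61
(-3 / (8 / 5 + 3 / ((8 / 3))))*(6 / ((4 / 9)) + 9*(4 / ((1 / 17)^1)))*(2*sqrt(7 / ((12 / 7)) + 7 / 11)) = -25020*sqrt(20559) / 1199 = -2992.05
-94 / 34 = -47 / 17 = -2.76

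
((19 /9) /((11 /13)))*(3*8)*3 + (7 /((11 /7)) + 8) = 192.09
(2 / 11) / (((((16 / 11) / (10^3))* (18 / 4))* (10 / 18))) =50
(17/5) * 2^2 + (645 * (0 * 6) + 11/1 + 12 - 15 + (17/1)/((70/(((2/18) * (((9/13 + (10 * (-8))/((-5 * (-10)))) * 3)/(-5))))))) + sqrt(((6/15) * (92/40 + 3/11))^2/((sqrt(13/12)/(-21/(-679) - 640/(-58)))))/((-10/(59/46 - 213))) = 1475203/68250 + 2756137 * 13^(3/4) * sqrt(175120502) * 3^(1/4)/4625978500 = 92.65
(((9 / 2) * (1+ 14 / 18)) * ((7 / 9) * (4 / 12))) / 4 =14 / 27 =0.52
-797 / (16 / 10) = -3985 / 8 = -498.12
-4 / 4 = -1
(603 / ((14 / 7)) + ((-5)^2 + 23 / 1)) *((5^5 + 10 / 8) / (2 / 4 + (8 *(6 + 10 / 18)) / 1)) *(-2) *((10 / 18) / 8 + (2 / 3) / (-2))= 166078905 / 15248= 10891.85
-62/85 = -0.73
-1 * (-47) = 47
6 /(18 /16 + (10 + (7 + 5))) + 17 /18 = 4009 /3330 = 1.20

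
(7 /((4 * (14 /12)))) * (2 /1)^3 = 12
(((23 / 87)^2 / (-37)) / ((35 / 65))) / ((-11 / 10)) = 68770 / 21564081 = 0.00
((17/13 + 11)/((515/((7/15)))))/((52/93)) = 1736/87035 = 0.02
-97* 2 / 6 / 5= -97 / 15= -6.47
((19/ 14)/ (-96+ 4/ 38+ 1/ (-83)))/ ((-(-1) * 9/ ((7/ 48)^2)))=-209741/ 6272432640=-0.00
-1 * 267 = -267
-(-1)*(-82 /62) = -41 /31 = -1.32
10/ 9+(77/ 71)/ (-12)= 2609/ 2556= 1.02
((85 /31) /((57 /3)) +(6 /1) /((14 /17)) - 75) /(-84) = 278591 /346332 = 0.80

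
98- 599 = -501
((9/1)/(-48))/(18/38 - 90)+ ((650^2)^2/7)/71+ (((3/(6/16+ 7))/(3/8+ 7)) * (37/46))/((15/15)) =359167505.08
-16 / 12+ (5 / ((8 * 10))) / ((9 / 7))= -185 / 144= -1.28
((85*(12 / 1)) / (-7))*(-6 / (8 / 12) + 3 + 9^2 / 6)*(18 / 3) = -45900 / 7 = -6557.14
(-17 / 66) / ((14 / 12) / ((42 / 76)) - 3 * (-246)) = -51 / 146542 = -0.00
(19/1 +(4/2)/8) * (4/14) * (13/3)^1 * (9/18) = 143/12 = 11.92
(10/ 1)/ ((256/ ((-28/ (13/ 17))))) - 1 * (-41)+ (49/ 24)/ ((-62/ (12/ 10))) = 2548907/ 64480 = 39.53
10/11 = 0.91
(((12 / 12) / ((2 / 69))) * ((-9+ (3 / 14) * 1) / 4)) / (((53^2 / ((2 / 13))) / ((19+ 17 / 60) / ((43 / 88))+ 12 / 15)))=-0.17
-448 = -448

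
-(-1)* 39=39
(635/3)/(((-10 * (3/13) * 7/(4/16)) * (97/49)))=-11557/6984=-1.65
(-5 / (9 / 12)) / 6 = -10 / 9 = -1.11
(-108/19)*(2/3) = -72/19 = -3.79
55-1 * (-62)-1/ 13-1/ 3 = 4547/ 39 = 116.59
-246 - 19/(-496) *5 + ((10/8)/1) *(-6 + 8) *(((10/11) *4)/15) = -4013473/16368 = -245.20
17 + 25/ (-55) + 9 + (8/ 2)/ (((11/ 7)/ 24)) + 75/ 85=16366/ 187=87.52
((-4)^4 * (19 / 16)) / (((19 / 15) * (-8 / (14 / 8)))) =-105 / 2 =-52.50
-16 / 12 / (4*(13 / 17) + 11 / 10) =-0.32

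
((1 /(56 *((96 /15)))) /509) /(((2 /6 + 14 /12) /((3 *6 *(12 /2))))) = 45 /114016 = 0.00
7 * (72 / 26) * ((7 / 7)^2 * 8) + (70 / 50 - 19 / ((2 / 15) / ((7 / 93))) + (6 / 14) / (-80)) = 32891903 / 225680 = 145.75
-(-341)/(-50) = -341/50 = -6.82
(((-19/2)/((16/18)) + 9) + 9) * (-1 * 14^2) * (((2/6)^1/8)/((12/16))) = -637/8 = -79.62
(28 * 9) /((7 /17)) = 612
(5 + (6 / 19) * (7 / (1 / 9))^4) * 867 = 81946985487 / 19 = 4312999236.16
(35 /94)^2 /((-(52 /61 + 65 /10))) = -74725 /3962946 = -0.02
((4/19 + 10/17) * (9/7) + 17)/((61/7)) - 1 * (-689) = 13616126/19703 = 691.07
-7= -7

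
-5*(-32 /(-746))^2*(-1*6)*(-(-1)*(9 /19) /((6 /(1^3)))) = 11520 /2643451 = 0.00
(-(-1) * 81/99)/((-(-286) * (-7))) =-9/22022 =-0.00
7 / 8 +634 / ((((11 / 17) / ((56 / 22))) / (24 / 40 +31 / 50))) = 73656471 / 24200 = 3043.66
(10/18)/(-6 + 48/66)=-55/522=-0.11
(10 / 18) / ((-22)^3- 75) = -5 / 96507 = -0.00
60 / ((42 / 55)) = 550 / 7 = 78.57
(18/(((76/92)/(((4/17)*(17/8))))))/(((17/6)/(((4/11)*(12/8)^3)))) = 16767/3553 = 4.72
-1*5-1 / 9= -46 / 9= -5.11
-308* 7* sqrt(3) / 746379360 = -539* sqrt(3) / 186594840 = -0.00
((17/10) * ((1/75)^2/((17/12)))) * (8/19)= 16/178125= 0.00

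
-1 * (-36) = 36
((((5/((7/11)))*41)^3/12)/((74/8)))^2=131485928426409390625/1449553329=90707893111.54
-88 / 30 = -44 / 15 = -2.93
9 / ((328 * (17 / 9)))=0.01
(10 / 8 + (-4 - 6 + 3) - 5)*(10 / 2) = -215 / 4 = -53.75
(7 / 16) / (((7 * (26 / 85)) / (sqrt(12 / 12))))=85 / 416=0.20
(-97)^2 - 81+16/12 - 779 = 25651/3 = 8550.33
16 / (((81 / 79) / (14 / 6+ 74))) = 289456 / 243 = 1191.18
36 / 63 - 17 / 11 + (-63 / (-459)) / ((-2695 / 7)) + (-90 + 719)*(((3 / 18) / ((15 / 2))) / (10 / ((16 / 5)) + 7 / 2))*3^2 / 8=1456087 / 1040655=1.40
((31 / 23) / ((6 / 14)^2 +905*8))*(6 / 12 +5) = 16709 / 16319374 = 0.00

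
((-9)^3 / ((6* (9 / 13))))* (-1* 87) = 30537 / 2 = 15268.50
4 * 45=180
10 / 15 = 2 / 3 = 0.67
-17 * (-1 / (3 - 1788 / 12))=-17 / 146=-0.12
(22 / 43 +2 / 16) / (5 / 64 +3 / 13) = 22776 / 11051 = 2.06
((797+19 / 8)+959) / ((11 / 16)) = 28134 / 11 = 2557.64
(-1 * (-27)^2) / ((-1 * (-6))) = -243 / 2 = -121.50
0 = 0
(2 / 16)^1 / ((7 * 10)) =0.00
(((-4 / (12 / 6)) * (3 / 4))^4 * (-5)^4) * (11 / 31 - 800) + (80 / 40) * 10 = -1254933205 / 496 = -2530107.27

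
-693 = -693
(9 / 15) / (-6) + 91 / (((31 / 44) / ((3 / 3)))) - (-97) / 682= 220292 / 1705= 129.20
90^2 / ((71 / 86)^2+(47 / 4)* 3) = 1198152 / 5315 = 225.43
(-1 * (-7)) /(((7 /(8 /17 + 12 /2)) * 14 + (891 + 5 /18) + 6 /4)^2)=1715175 /201980134084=0.00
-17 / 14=-1.21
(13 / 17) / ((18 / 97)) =4.12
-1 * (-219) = 219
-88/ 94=-44/ 47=-0.94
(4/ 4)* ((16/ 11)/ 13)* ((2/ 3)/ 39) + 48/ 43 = 804464/ 719433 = 1.12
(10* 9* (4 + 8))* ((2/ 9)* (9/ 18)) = 120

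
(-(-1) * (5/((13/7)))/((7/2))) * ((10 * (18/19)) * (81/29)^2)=11809800/207727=56.85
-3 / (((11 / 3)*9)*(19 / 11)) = -1 / 19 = -0.05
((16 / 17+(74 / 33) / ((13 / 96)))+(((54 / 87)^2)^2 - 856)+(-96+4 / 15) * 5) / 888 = -1698360191471 / 1145120473926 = -1.48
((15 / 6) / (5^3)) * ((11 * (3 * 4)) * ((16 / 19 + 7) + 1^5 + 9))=22374 / 475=47.10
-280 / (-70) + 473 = 477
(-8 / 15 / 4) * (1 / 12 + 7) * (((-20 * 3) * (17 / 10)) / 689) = 289 / 2067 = 0.14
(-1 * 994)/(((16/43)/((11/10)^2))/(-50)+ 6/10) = -1673.82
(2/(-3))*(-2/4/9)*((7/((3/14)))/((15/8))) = 784/1215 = 0.65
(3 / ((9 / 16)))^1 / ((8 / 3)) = 2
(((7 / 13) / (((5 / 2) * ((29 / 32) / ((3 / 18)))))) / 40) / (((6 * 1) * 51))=14 / 4326075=0.00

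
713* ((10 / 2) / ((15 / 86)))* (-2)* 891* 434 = -15807535128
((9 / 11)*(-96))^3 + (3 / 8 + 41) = -5159339791 / 10648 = -484536.04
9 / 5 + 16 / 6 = 67 / 15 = 4.47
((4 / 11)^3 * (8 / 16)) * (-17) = -544 / 1331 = -0.41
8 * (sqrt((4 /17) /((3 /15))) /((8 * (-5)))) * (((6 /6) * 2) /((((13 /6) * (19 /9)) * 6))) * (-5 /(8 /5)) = 45 * sqrt(85) /8398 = 0.05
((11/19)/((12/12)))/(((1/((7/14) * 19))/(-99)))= -1089/2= -544.50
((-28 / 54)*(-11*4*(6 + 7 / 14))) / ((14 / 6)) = 572 / 9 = 63.56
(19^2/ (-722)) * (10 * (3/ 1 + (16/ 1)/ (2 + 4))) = -85/ 3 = -28.33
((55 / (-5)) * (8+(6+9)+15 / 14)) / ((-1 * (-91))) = -3707 / 1274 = -2.91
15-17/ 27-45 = -827/ 27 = -30.63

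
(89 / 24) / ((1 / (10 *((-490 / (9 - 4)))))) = -21805 / 6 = -3634.17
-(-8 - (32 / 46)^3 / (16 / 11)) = 8.23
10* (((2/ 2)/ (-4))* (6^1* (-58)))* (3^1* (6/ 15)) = 1044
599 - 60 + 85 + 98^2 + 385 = 10613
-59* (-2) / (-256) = -59 / 128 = -0.46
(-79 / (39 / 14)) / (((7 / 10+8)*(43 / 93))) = -342860 / 48633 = -7.05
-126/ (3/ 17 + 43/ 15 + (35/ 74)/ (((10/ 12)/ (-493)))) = 1188810/ 2611303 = 0.46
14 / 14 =1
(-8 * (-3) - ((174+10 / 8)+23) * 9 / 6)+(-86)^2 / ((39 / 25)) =1393907 / 312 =4467.65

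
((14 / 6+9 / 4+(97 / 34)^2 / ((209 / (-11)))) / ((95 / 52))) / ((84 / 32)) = 0.87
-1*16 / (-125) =16 / 125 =0.13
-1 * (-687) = 687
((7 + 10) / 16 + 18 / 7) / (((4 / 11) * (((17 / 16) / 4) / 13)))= 489.08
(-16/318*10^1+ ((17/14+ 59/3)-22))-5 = -14741/2226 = -6.62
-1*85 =-85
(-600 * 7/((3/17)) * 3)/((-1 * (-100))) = -714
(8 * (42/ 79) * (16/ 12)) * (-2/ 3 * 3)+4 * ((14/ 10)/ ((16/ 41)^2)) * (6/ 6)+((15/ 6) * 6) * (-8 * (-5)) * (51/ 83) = 826926459/ 2098240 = 394.10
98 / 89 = 1.10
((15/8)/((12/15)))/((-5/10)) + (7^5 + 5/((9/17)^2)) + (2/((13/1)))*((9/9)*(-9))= 283362593/16848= 16818.77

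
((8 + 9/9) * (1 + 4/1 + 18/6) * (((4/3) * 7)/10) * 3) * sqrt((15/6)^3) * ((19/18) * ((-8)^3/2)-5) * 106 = -7351736 * sqrt(10) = -23248230.52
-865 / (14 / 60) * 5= -129750 / 7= -18535.71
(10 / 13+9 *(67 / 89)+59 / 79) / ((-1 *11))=-757854 / 1005433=-0.75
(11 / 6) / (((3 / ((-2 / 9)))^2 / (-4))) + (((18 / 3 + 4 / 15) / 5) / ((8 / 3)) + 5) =1187489 / 218700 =5.43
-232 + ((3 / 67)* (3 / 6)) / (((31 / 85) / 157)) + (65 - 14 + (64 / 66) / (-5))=-117586363 / 685410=-171.56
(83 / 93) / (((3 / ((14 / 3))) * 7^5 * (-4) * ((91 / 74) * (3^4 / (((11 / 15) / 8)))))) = -33781 / 1777564119240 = -0.00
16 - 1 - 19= -4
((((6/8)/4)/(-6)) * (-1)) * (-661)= -661/32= -20.66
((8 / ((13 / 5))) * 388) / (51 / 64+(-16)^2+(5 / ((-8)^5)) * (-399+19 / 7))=4.65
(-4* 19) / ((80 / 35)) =-133 / 4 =-33.25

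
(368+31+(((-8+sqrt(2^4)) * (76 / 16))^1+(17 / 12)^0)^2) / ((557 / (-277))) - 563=-513862 / 557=-922.55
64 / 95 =0.67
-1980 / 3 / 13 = -660 / 13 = -50.77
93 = 93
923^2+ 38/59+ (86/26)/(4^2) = 851929.85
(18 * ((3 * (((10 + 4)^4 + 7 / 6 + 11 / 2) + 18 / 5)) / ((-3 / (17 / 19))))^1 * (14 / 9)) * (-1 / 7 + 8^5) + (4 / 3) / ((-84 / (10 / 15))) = -113277848229038 / 3591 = -31544931280.71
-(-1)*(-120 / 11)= -120 / 11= -10.91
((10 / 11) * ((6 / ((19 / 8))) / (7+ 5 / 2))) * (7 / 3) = 2240 / 3971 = 0.56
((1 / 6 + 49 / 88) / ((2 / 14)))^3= 2389979753 / 18399744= 129.89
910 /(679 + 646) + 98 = 26152 /265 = 98.69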